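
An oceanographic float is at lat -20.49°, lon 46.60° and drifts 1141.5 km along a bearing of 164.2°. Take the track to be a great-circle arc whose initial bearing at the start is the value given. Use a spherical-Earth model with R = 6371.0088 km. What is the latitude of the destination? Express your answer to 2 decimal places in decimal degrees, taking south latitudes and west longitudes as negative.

latitude -30.34°

Central angle δ = d/R = 0.179171 rad.
Start latitude φ₁ = -0.357618 rad; initial bearing θ = 2.865831 rad.
Destination latitude: φ₂ = arcsin( sin φ₁ cos δ + cos φ₁ sin δ cos θ ) = arcsin(-0.505072) = -30.34°.
Then Δλ = atan2(0.045454, 0.807194) = 0.056252 rad, from sin θ sin δ cos φ₁ over cos δ − sin φ₁ sin φ₂.
Hence λ₂ = 46.60° + 3.22° = 49.82°.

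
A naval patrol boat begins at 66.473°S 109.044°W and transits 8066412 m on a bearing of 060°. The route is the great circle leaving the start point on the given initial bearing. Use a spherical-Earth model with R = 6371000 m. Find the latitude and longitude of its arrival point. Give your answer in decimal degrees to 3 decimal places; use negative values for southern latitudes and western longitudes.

Angular distance δ = d/R = 8066412 / 6371000 = 1.266114 rad.
With φ₁ = -66.473° = -1.160173 rad and θ = 60° = 1.047198 rad:
Applying the spherical law of cosines for sides, sin φ₂ = sin φ₁ cos δ + cos φ₁ sin δ cos θ = -0.084655, so φ₂ = -4.856°.
Then Δλ = atan2(0.329779, 0.222373) = 0.977522 rad, from sin θ sin δ cos φ₁ over cos δ − sin φ₁ sin φ₂.
Hence λ₂ = -109.044° + 56.008° = -53.036°.

latitude -4.856°, longitude -53.036°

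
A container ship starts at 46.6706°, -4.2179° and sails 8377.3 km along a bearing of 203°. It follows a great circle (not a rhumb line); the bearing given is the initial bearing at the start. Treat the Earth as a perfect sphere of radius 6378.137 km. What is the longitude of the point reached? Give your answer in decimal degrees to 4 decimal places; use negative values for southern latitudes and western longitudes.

longitude -28.9004°

Angular distance δ = d/R = 8377.3 / 6378.137 = 1.313440 rad.
Start latitude φ₁ = 0.814556 rad; initial bearing θ = 3.543018 rad.
sin φ₂ = sin φ₁ cos δ + cos φ₁ sin δ cos θ = (0.727421)(0.254525) + (0.686192)(0.967066)(-0.920505) = -0.425694
φ₂ = asin(-0.425694) = -0.439728 rad = -25.1946°.
For the longitude increment, Δλ = atan2( sin θ sin δ cos φ₁, cos δ − sin φ₁ sin φ₂ ) = atan2(-0.259286, 0.564183) = -24.6825°.
Hence λ₂ = -4.2179° + -24.6825° = -28.9004°.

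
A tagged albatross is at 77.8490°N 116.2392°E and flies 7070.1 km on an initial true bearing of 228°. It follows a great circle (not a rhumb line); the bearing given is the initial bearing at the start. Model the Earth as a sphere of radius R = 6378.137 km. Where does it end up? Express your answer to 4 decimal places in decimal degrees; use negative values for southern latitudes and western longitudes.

latitude 18.0569°, longitude 71.8451°

Angular distance δ = d/R = 7070.1 / 6378.137 = 1.108490 rad.
With φ₁ = 77.8490° = 1.358721 rad and θ = 228° = 3.979351 rad:
sin φ₂ = sin φ₁ cos δ + cos φ₁ sin δ cos θ = (0.977596)(0.446014) + (0.210489)(0.895026)(-0.669131) = 0.309962
φ₂ = asin(0.309962) = 0.315153 rad = 18.0569°.
For the longitude increment, Δλ = atan2( sin θ sin δ cos φ₁, cos δ − sin φ₁ sin φ₂ ) = atan2(-0.140003, 0.142996) = -44.3941°.
Hence λ₂ = 116.2392° + -44.3941° = 71.8451°.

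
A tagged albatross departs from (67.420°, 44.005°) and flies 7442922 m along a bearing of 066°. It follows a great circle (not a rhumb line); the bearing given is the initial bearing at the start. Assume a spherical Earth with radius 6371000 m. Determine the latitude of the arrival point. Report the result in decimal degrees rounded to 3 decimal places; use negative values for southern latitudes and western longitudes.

latitude 30.359°

Angular distance δ = d/R = 7442922 / 6371000 = 1.168250 rad.
Start latitude φ₁ = 1.176701 rad; initial bearing θ = 1.151917 rad.
Destination latitude: φ₂ = arcsin( sin φ₁ cos δ + cos φ₁ sin δ cos θ ) = arcsin(0.505424) = 30.359°.
Then Δλ = atan2(0.322738, -0.074918) = 1.798889 rad, from sin θ sin δ cos φ₁ over cos δ − sin φ₁ sin φ₂.
λ₂ = 44.005° + 103.069° = 147.074°.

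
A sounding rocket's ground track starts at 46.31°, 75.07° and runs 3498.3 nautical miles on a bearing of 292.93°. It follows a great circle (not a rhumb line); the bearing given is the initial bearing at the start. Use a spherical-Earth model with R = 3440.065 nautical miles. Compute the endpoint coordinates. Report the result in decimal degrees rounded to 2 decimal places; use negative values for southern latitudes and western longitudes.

δ = 3498.3/3440.065 = 1.016928 rad (58.2657°).
With φ₁ = 46.31° = 0.808262 rad and θ = 292.93° = 5.112593 rad:
Applying the spherical law of cosines for sides, sin φ₂ = sin φ₁ cos δ + cos φ₁ sin δ cos θ = 0.609218, so φ₂ = 37.53°.
Then Δλ = atan2(-0.541064, 0.085462) = -1.414138 rad, from sin θ sin δ cos φ₁ over cos δ − sin φ₁ sin φ₂.
λ₂ = 75.07° + -81.02° = -5.95°.

latitude 37.53°, longitude -5.95°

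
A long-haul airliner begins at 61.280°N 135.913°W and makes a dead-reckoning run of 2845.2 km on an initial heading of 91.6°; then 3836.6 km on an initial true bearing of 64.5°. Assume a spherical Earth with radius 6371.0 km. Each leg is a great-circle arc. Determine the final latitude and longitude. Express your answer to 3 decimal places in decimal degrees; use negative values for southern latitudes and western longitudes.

latitude 52.947°, longitude -33.665°

Apply the spherical direct solution leg by leg, carrying full precision between legs.
Leg 1: from (61.280°, -135.913°), δ = 2845.2/6371 = 0.446586 rad, θ = 91.6° → φ = 51.737°, λ = -91.715°.
Leg 2: from (51.737°, -91.715°), δ = 3836.6/6371 = 0.602197 rad, θ = 64.5° → φ = 52.947°, λ = -33.665°.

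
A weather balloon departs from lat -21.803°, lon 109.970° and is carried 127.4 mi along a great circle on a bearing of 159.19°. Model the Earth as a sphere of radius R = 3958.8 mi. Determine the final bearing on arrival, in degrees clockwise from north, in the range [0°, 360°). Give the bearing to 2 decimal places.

final bearing 158.91°

Central angle δ = d/R = 0.032181 rad.
Start latitude φ₁ = -0.380534 rad; initial bearing θ = 2.778390 rad.
sin φ₂ = sin φ₁ cos δ + cos φ₁ sin δ cos θ = (-0.371416)(0.999482) + (0.928466)(0.032176)(-0.934764) = -0.399150
φ₂ = asin(-0.399150) = -0.410589 rad = -23.525°.
For the longitude increment, Δλ = atan2( sin θ sin δ cos φ₁, cos δ − sin φ₁ sin φ₂ ) = atan2(0.010613, 0.851232) = 0.714°.
Hence λ₂ = 109.970° + 0.714° = 110.684°.
The forward bearing on arrival equals the back-azimuth from the destination plus 180°.
Back-azimuth from P₂ (-23.53°, 110.68°) to P₁ (-21.80°, 109.97°), with Δλ' = λ₁ − λ₂ = -0.71°: atan2( sin Δλ' cos φ₁ , cos φ₂ sin φ₁ − sin φ₂ cos φ₁ cos Δλ' ) = 338.91°.
Final bearing = (338.91° + 180°) mod 360° = 158.91°.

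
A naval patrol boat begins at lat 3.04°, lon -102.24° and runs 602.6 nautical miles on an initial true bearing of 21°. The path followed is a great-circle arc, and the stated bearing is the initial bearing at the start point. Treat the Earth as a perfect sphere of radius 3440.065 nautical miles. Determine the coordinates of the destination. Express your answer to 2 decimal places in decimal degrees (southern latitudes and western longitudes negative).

Angular distance δ = d/R = 602.6 / 3440.065 = 0.175171 rad.
With φ₁ = 3.04° = 0.053058 rad and θ = 21° = 0.366519 rad:
Destination latitude: φ₂ = arcsin( sin φ₁ cos δ + cos φ₁ sin δ cos θ ) = arcsin(0.214694) = 12.40°.
Then Δλ = atan2(0.062367, 0.973311) = 0.063990 rad, from sin θ sin δ cos φ₁ over cos δ − sin φ₁ sin φ₂.
λ₂ = -102.24° + 3.67° = -98.57°.

latitude 12.40°, longitude -98.57°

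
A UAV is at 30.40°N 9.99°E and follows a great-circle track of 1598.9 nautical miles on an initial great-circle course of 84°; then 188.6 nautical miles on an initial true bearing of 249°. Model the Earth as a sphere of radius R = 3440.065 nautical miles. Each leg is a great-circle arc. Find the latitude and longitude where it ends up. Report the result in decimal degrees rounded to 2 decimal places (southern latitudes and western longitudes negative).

Apply the spherical direct solution leg by leg, carrying full precision between legs.
Leg 1: from (30.40°, 9.99°), δ = 1598.9/3440.065 = 0.464788 rad, θ = 84° → φ = 29.52°, λ = 40.81°.
Leg 2: from (29.52°, 40.81°), δ = 188.6/3440.065 = 0.054825 rad, θ = 249° → φ = 28.36°, λ = 37.47°.

latitude 28.36°, longitude 37.47°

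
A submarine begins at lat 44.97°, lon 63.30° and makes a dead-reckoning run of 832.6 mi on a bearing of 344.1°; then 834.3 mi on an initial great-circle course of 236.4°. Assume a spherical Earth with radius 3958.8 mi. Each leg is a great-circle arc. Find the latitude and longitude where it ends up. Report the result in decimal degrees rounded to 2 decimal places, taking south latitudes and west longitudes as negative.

Apply the spherical direct solution leg by leg, carrying full precision between legs.
Leg 1: from (44.97°, 63.30°), δ = 832.6/3958.8 = 0.210316 rad, θ = 344.1° → φ = 56.43°, λ = 57.36°.
Leg 2: from (56.43°, 57.36°), δ = 834.3/3958.8 = 0.210746 rad, θ = 236.4° → φ = 48.66°, λ = 42.07°.

latitude 48.66°, longitude 42.07°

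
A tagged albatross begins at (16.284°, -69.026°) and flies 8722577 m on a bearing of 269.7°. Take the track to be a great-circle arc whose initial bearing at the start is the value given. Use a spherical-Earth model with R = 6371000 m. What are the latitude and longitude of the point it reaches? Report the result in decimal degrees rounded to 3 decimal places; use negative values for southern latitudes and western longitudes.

latitude 2.938°, longitude -147.841°

δ = 8722577/6371000 = 1.369106 rad (78.4440°).
Converting: φ₁ = 0.284209 rad, θ = 4.707153 rad.
sin φ₂ = sin φ₁ cos δ + cos φ₁ sin δ cos θ = (0.280399)(0.200325) + (0.959884)(0.979729)(-0.005236) = 0.051247
φ₂ = asin(0.051247) = 0.051269 rad = 2.938°.
For the longitude increment, Δλ = atan2( sin θ sin δ cos φ₁, cos δ − sin φ₁ sin φ₂ ) = atan2(-0.940413, 0.185956) = -78.815°.
λ₂ = λ₁ + Δλ = -147.841°.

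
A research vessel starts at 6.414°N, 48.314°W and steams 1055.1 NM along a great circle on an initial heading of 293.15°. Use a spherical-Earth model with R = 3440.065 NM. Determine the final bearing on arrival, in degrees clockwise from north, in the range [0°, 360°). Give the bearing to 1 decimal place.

Angular distance δ = d/R = 1055.1 / 3440.065 = 0.306709 rad.
Start latitude φ₁ = 0.111945 rad; initial bearing θ = 5.116433 rad.
Destination latitude: φ₂ = arcsin( sin φ₁ cos δ + cos φ₁ sin δ cos θ ) = arcsin(0.224453) = 12.971°.
Then Δλ = atan2(-0.275874, 0.928258) = -0.288882 rad, from sin θ sin δ cos φ₁ over cos δ − sin φ₁ sin φ₂.
Hence λ₂ = -48.314° + -16.552° = -64.866°.
The forward bearing on arrival equals the back-azimuth from the destination plus 180°.
Back-azimuth from P₂ (13.0°, -64.9°) to P₁ (6.4°, -48.3°), with Δλ' = λ₁ − λ₂ = 16.6°: atan2( sin Δλ' cos φ₁ , cos φ₂ sin φ₁ − sin φ₂ cos φ₁ cos Δλ' ) = 110.3°.
Final bearing = (110.3° + 180°) mod 360° = 290.3°.

final bearing 290.3°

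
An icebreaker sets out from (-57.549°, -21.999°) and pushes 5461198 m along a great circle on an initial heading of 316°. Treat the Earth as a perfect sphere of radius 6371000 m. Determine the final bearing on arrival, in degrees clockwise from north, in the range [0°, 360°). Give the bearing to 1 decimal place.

Angular distance δ = d/R = 5461198 / 6371000 = 0.857196 rad.
Converting: φ₁ = -1.004420 rad, θ = 5.515240 rad.
sin φ₂ = sin φ₁ cos δ + cos φ₁ sin δ cos θ = (-0.843851)(0.654560) + (0.536578)(0.756010)(0.719340) = -0.260544
φ₂ = asin(-0.260544) = -0.263586 rad = -15.102°.
Then Δλ = atan2(-0.281794, 0.434699) = -0.575145 rad, from sin θ sin δ cos φ₁ over cos δ − sin φ₁ sin φ₂.
Hence λ₂ = -21.999° + -32.953° = -54.952°.
The forward bearing on arrival equals the back-azimuth from the destination plus 180°.
Back-azimuth from P₂ (-15.1°, -55.0°) to P₁ (-57.5°, -22.0°), with Δλ' = λ₁ − λ₂ = 33.0°: atan2( sin Δλ' cos φ₁ , cos φ₂ sin φ₁ − sin φ₂ cos φ₁ cos Δλ' ) = 157.3°.
Final bearing = (157.3° + 180°) mod 360° = 337.3°.

final bearing 337.3°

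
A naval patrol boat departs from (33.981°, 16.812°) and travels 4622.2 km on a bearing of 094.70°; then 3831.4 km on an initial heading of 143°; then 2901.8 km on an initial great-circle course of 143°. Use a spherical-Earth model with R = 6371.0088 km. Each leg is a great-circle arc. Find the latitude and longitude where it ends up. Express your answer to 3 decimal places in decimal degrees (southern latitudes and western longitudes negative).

latitude -26.701°, longitude 99.545°

Apply the spherical direct solution leg by leg, carrying full precision between legs.
Leg 1: from (33.981°, 16.812°), δ = 4622.2/6371.0088 = 0.725505 rad, θ = 94.7° → φ = 21.906°, λ = 62.271°.
Leg 2: from (21.906°, 62.271°), δ = 3831.4/6371.0088 = 0.601380 rad, θ = 143° → φ = -6.408°, λ = 82.308°.
Leg 3: from (-6.408°, 82.308°), δ = 2901.8/6371.0088 = 0.455469 rad, θ = 143° → φ = -26.701°, λ = 99.545°.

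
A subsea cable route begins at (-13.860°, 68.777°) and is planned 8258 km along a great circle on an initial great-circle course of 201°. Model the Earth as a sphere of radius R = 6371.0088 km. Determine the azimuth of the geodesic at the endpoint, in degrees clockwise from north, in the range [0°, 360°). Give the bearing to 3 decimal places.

Central angle δ = d/R = 1.296184 rad.
With φ₁ = -13.860° = -0.241903 rad and θ = 201° = 3.508112 rad:
Destination latitude: φ₂ = arcsin( sin φ₁ cos δ + cos φ₁ sin δ cos θ ) = arcsin(-0.937396) = -69.619°.
For the longitude increment, Δλ = atan2( sin θ sin δ cos φ₁, cos δ − sin φ₁ sin φ₂ ) = atan2(-0.334897, 0.046620) = -82.075°.
λ₂ = 68.777° + -82.075° = -13.298°.
The forward bearing on arrival equals the back-azimuth from the destination plus 180°.
Back-azimuth from P₂ (-69.619°, -13.298°) to P₁ (-13.860°, 68.777°), with Δλ' = λ₁ − λ₂ = 82.075°: atan2( sin Δλ' cos φ₁ , cos φ₂ sin φ₁ − sin φ₂ cos φ₁ cos Δλ' ) = 87.496°.
Final bearing = (87.496° + 180°) mod 360° = 267.496°.

final bearing 267.496°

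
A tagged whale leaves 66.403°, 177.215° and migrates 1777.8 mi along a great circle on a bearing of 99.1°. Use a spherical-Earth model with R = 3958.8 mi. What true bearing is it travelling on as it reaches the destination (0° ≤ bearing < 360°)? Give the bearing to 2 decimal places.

Angular distance δ = d/R = 1777.8 / 3958.8 = 0.449075 rad.
Converting: φ₁ = 1.158951 rad, θ = 1.729621 rad.
sin φ₂ = sin φ₁ cos δ + cos φ₁ sin δ cos θ = (0.916384)(0.900849) + (0.400301)(0.434133)(-0.158158) = 0.798038
φ₂ = asin(0.798038) = 0.924032 rad = 52.943°.
For the longitude increment, Δλ = atan2( sin θ sin δ cos φ₁, cos δ − sin φ₁ sin φ₂ ) = atan2(0.171597, 0.169540) = 45.345°.
λ₂ = 177.215° + 45.345° = 222.560°, normalized to (−180°, 180°] → -137.440°.
The forward bearing on arrival equals the back-azimuth from the destination plus 180°.
Back-azimuth from P₂ (52.94°, -137.44°) to P₁ (66.40°, 177.22°), with Δλ' = λ₁ − λ₂ = 314.65°: atan2( sin Δλ' cos φ₁ , cos φ₂ sin φ₁ − sin φ₂ cos φ₁ cos Δλ' ) = 319.01°.
Final bearing = (319.01° + 180°) mod 360° = 139.01°.

final bearing 139.01°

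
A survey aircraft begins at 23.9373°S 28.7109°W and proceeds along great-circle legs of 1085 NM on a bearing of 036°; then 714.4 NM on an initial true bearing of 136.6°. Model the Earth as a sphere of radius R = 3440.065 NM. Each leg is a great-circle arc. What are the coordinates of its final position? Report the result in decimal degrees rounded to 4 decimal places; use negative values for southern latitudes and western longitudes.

latitude -17.5150°, longitude -9.5301°

Apply the spherical direct solution leg by leg, carrying full precision between legs.
Leg 1: from (-23.9373°, -28.7109°), δ = 1085/3440.065 = 0.315401 rad, θ = 36° → φ = -8.9952°, λ = -18.0731°.
Leg 2: from (-8.9952°, -18.0731°), δ = 714.4/3440.065 = 0.207670 rad, θ = 136.6° → φ = -17.5150°, λ = -9.5301°.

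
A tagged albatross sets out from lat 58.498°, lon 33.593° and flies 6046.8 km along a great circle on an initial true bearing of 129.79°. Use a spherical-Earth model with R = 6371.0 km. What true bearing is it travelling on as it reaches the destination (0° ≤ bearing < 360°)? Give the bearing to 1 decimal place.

final bearing 155.7°

Angular distance δ = d/R = 6046.8 / 6371 = 0.949113 rad.
Converting: φ₁ = 1.020983 rad, θ = 2.265263 rad.
sin φ₂ = sin φ₁ cos δ + cos φ₁ sin δ cos θ = (0.852622)(0.582404) + (0.522528)(0.812899)(-0.639976) = 0.224733
φ₂ = asin(0.224733) = 0.226669 rad = 12.987°.
Δλ = atan2( sin θ sin δ cos φ₁ , cos δ − sin φ₁ sin φ₂ ) = atan2(0.326386, 0.390792) = 0.695833 rad = 39.868°.
λ₂ = λ₁ + Δλ = 73.461°.
The forward bearing on arrival equals the back-azimuth from the destination plus 180°.
Back-azimuth from P₂ (13.0°, 73.5°) to P₁ (58.5°, 33.6°), with Δλ' = λ₁ − λ₂ = -39.9°: atan2( sin Δλ' cos φ₁ , cos φ₂ sin φ₁ − sin φ₂ cos φ₁ cos Δλ' ) = 335.7°.
Final bearing = (335.7° + 180°) mod 360° = 155.7°.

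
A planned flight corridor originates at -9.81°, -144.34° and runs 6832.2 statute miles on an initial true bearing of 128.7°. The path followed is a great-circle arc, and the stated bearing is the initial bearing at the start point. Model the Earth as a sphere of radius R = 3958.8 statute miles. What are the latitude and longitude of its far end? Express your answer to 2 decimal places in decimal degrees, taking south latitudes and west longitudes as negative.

latitude -35.62°, longitude -35.88°

Angular distance δ = d/R = 6832.2 / 3958.8 = 1.725826 rad.
With φ₁ = -9.81° = -0.171217 rad and θ = 128.7° = 2.246239 rad:
sin φ₂ = sin φ₁ cos δ + cos φ₁ sin δ cos θ = (-0.170381)(-0.154409) + (0.985378)(0.988007)(-0.625243) = -0.582403
φ₂ = asin(-0.582403) = -0.621682 rad = -35.62°.
Then Δλ = atan2(0.759796, -0.253640) = 1.892991 rad, from sin θ sin δ cos φ₁ over cos δ − sin φ₁ sin φ₂.
λ₂ = -144.34° + 108.46° = -35.88°.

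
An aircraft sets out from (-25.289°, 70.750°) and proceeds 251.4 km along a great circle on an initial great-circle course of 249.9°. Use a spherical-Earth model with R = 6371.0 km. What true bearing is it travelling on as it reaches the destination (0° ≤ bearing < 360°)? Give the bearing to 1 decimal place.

δ = 251.4/6371 = 0.039460 rad (2.2609°).
With φ₁ = -25.289° = -0.441376 rad and θ = 249.9° = 4.361578 rad:
sin φ₂ = sin φ₁ cos δ + cos φ₁ sin δ cos θ = (-0.427184)(0.999222) + (0.904165)(0.039450)(-0.343660) = -0.439110
φ₂ = asin(-0.439110) = -0.454608 rad = -26.047°.
For the longitude increment, Δλ = atan2( sin θ sin δ cos φ₁, cos δ − sin φ₁ sin φ₂ ) = atan2(-0.033497, 0.811641) = -2.363°.
λ₂ = 70.750° + -2.363° = 68.387°.
The forward bearing on arrival equals the back-azimuth from the destination plus 180°.
Back-azimuth from P₂ (-26.0°, 68.4°) to P₁ (-25.3°, 70.8°), with Δλ' = λ₁ − λ₂ = 2.4°: atan2( sin Δλ' cos φ₁ , cos φ₂ sin φ₁ − sin φ₂ cos φ₁ cos Δλ' ) = 70.9°.
Final bearing = (70.9° + 180°) mod 360° = 250.9°.

final bearing 250.9°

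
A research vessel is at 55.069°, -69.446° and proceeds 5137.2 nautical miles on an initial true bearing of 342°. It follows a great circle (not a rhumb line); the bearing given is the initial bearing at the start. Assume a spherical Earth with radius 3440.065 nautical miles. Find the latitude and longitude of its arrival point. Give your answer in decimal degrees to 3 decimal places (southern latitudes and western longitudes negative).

δ = 5137.2/3440.065 = 1.493344 rad (85.5623°).
Converting: φ₁ = 0.961135 rad, θ = 5.969026 rad.
sin φ₂ = sin φ₁ cos δ + cos φ₁ sin δ cos θ = (0.819842)(0.077375) + (0.572590)(0.997002)(0.951057) = 0.606368
φ₂ = asin(0.606368) = 0.651485 rad = 37.327°.
Δλ = atan2( sin θ sin δ cos φ₁ , cos δ − sin φ₁ sin φ₂ ) = atan2(-0.176409, -0.419751) = -2.743734 rad = -157.204°.
λ₂ = -69.446° + -157.204° = -226.650°, normalized to (−180°, 180°] → 133.350°.

latitude 37.327°, longitude 133.350°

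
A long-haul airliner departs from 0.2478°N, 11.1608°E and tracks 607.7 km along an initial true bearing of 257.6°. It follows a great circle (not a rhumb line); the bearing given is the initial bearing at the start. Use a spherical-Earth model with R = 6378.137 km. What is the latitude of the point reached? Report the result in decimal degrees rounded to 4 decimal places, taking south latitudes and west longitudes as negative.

latitude -0.9238°

Angular distance δ = d/R = 607.7 / 6378.137 = 0.095279 rad.
Converting: φ₁ = 0.004325 rad, θ = 4.495968 rad.
Applying the spherical law of cosines for sides, sin φ₂ = sin φ₁ cos δ + cos φ₁ sin δ cos θ = -0.016123, so φ₂ = -0.9238°.
Δλ = atan2( sin θ sin δ cos φ₁ , cos δ − sin φ₁ sin φ₂ ) = atan2(-0.092914, 0.995534) = -0.093062 rad = -5.3320°.
Hence λ₂ = 11.1608° + -5.3320° = 5.8288°.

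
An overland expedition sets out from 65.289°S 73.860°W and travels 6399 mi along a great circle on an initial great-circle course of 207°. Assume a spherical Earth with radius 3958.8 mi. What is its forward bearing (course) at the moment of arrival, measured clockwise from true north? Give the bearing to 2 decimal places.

final bearing 348.40°

The arc subtends δ = 6399/3958.8 = 1.616399 rad at the centre.
Converting: φ₁ = -1.139508 rad, θ = 3.612832 rad.
Destination latitude: φ₂ = arcsin( sin φ₁ cos δ + cos φ₁ sin δ cos θ ) = arcsin(-0.330678) = -19.310°.
Δλ = atan2( sin θ sin δ cos φ₁ , cos δ − sin φ₁ sin φ₂ ) = atan2(-0.189590, -0.345984) = -2.640308 rad = -151.278°.
λ₂ = -73.860° + -151.278° = -225.138°, normalized to (−180°, 180°] → 134.862°.
The forward bearing on arrival equals the back-azimuth from the destination plus 180°.
Back-azimuth from P₂ (-19.31°, 134.86°) to P₁ (-65.29°, -73.86°), with Δλ' = λ₁ − λ₂ = -208.72°: atan2( sin Δλ' cos φ₁ , cos φ₂ sin φ₁ − sin φ₂ cos φ₁ cos Δλ' ) = 168.40°.
Final bearing = (168.40° + 180°) mod 360° = 348.40°.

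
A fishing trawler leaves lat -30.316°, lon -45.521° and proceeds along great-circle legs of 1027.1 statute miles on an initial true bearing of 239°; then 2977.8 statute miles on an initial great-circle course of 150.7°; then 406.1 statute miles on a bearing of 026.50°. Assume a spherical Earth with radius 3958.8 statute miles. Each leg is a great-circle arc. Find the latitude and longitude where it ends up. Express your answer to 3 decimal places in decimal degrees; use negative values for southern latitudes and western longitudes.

Apply the spherical direct solution leg by leg, carrying full precision between legs.
Leg 1: from (-30.316°, -45.521°), δ = 1027.1/3958.8 = 0.259447 rad, θ = 239° → φ = -37.009°, λ = -61.506°.
Leg 2: from (-37.009°, -61.506°), δ = 2977.8/3958.8 = 0.752198 rad, θ = 150.7° → φ = -66.253°, λ = -5.376°.
Leg 3: from (-66.253°, -5.376°), δ = 406.1/3958.8 = 0.102582 rad, θ = 26.5° → φ = -60.881°, λ = 0.012°.

latitude -60.881°, longitude 0.012°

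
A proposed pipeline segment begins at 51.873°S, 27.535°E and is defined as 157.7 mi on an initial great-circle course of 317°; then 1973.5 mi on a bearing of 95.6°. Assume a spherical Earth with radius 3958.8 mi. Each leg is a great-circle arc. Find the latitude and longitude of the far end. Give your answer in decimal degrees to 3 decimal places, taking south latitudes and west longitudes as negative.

latitude -44.785°, longitude 67.204°

Apply the spherical direct solution leg by leg, carrying full precision between legs.
Leg 1: from (-51.873°, 27.535°), δ = 157.7/3958.8 = 0.039835 rad, θ = 317° → φ = -50.178°, λ = 25.104°.
Leg 2: from (-50.178°, 25.104°), δ = 1973.5/3958.8 = 0.498510 rad, θ = 95.6° → φ = -44.785°, λ = 67.204°.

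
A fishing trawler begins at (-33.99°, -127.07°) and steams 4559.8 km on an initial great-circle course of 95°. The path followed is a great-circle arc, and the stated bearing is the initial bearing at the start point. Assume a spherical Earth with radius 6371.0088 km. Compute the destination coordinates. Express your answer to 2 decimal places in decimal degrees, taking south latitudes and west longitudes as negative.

latitude -27.99°, longitude -79.32°

Angular distance δ = d/R = 4559.8 / 6371.0088 = 0.715711 rad.
Start latitude φ₁ = -0.593237 rad; initial bearing θ = 1.658063 rad.
sin φ₂ = sin φ₁ cos δ + cos φ₁ sin δ cos θ = (-0.559048)(0.754627) + (0.829135)(0.656154)(-0.087156) = -0.469289
φ₂ = asin(-0.469289) = -0.488486 rad = -27.99°.
Then Δλ = atan2(0.541970, 0.492272) = 0.833414 rad, from sin θ sin δ cos φ₁ over cos δ − sin φ₁ sin φ₂.
λ₂ = λ₁ + Δλ = -79.32°.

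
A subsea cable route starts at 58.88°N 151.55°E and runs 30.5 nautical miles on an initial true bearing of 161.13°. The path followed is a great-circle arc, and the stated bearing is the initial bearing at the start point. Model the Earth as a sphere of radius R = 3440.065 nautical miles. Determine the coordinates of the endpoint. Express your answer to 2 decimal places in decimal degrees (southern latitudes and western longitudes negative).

latitude 58.40°, longitude 151.86°

Angular distance δ = d/R = 30.5 / 3440.065 = 0.008866 rad.
Start latitude φ₁ = 1.027650 rad; initial bearing θ = 2.812249 rad.
sin φ₂ = sin φ₁ cos δ + cos φ₁ sin δ cos θ = (0.856087)(0.999961) + (0.516832)(0.008866)(-0.946255) = 0.851717
φ₂ = asin(0.851717) = 1.019254 rad = 58.40°.
Δλ = atan2( sin θ sin δ cos φ₁ , cos δ − sin φ₁ sin φ₂ ) = atan2(0.001482, 0.270817) = 0.005472 rad = 0.31°.
λ₂ = 151.55° + 0.31° = 151.86°.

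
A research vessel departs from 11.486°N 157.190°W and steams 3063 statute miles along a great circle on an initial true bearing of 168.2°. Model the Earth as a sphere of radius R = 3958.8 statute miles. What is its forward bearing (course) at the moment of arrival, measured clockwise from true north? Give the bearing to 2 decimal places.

Central angle δ = d/R = 0.773719 rad.
With φ₁ = 11.486° = 0.200469 rad and θ = 168.2° = 2.935644 rad:
sin φ₂ = sin φ₁ cos δ + cos φ₁ sin δ cos θ = (0.199128)(0.715317) + (0.979973)(0.698801)(-0.978867) = -0.527894
φ₂ = asin(-0.527894) = -0.556119 rad = -31.863°.
Then Δλ = atan2(0.140040, 0.820435) = 0.169061 rad, from sin θ sin δ cos φ₁ over cos δ − sin φ₁ sin φ₂.
Hence λ₂ = -157.190° + 9.686° = -147.504°.
The forward bearing on arrival equals the back-azimuth from the destination plus 180°.
Back-azimuth from P₂ (-31.86°, -147.50°) to P₁ (11.49°, -157.19°), with Δλ' = λ₁ − λ₂ = -9.69°: atan2( sin Δλ' cos φ₁ , cos φ₂ sin φ₁ − sin φ₂ cos φ₁ cos Δλ' ) = 346.35°.
Final bearing = (346.35° + 180°) mod 360° = 166.35°.

final bearing 166.35°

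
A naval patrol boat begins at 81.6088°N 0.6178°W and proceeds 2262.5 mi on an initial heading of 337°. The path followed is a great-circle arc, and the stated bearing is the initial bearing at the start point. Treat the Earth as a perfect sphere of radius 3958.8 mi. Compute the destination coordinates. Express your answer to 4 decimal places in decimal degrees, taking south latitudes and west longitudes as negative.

The arc subtends δ = 2262.5/3958.8 = 0.571512 rad at the centre.
With φ₁ = 81.6088° = 1.424342 rad and θ = 337° = 5.881760 rad:
Applying the spherical law of cosines for sides, sin φ₂ = sin φ₁ cos δ + cos φ₁ sin δ cos θ = 0.904740, so φ₂ = 64.7883°.
Δλ = atan2( sin θ sin δ cos φ₁ , cos δ − sin φ₁ sin φ₂ ) = atan2(-0.030842, -0.053970) = -2.622418 rad = -150.2535°.
λ₂ = λ₁ + Δλ = -150.8713°.

latitude 64.7883°, longitude -150.8713°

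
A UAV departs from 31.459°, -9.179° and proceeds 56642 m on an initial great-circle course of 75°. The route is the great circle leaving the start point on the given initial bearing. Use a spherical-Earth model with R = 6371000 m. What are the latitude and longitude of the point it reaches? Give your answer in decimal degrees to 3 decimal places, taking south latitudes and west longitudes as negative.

δ = 56642/6371000 = 0.008891 rad (0.5094°).
With φ₁ = 31.459° = 0.549063 rad and θ = 75° = 1.308997 rad:
sin φ₂ = sin φ₁ cos δ + cos φ₁ sin δ cos θ = (0.521888)(0.999960) + (0.853014)(0.008890)(0.258819) = 0.523830
φ₂ = asin(0.523830) = 0.551342 rad = 31.590°.
Then Δλ = atan2(0.007325, 0.726579) = 0.010082 rad, from sin θ sin δ cos φ₁ over cos δ − sin φ₁ sin φ₂.
λ₂ = λ₁ + Δλ = -8.601°.

latitude 31.590°, longitude -8.601°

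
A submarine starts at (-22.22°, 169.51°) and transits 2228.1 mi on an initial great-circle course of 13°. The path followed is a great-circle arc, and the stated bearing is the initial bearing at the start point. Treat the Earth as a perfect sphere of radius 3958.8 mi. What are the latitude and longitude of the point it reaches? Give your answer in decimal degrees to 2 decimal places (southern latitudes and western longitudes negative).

latitude 9.29°, longitude 176.50°

δ = 2228.1/3958.8 = 0.562822 rad (32.2473°).
Start latitude φ₁ = -0.387812 rad; initial bearing θ = 0.226893 rad.
Applying the spherical law of cosines for sides, sin φ₂ = sin φ₁ cos δ + cos φ₁ sin δ cos θ = 0.161458, so φ₂ = 9.29°.
For the longitude increment, Δλ = atan2( sin θ sin δ cos φ₁, cos δ − sin φ₁ sin φ₂ ) = atan2(0.111115, 0.906810) = 6.99°.
λ₂ = λ₁ + Δλ = 176.50°.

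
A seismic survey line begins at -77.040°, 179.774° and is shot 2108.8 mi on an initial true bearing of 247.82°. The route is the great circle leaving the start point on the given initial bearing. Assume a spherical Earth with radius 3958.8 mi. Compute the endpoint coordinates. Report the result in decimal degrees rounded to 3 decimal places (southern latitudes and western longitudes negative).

latitude -61.945°, longitude 90.549°

Central angle δ = d/R = 0.532687 rad.
Converting: φ₁ = -1.344602 rad, θ = 4.325275 rad.
sin φ₂ = sin φ₁ cos δ + cos φ₁ sin δ cos θ = (-0.974527)(0.861446) + (0.224271)(0.507850)(-0.377518) = -0.882500
φ₂ = asin(-0.882500) = -1.081151 rad = -61.945°.
Then Δλ = atan2(-0.105468, 0.001426) = -1.557276 rad, from sin θ sin δ cos φ₁ over cos δ − sin φ₁ sin φ₂.
λ₂ = 179.774° + -89.225° = 90.549°.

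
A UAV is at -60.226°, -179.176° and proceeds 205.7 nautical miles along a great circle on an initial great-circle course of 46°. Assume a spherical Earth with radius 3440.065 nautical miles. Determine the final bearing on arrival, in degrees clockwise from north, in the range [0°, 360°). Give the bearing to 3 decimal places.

final bearing 42.037°

Angular distance δ = d/R = 205.7 / 3440.065 = 0.059795 rad.
With φ₁ = -60.226° = -1.051142 rad and θ = 46° = 0.802851 rad:
sin φ₂ = sin φ₁ cos δ + cos φ₁ sin δ cos θ = (-0.867991)(0.998213) + (0.496580)(0.059760)(0.694658) = -0.845825
φ₂ = asin(-0.845825) = -1.008110 rad = -57.760°.
Δλ = atan2( sin θ sin δ cos φ₁ , cos δ − sin φ₁ sin φ₂ ) = atan2(0.021347, 0.264044) = 0.080670 rad = 4.622°.
λ₂ = λ₁ + Δλ = -174.554°.
The forward bearing on arrival equals the back-azimuth from the destination plus 180°.
Back-azimuth from P₂ (-57.760°, -174.554°) to P₁ (-60.226°, -179.176°), with Δλ' = λ₁ − λ₂ = -4.622°: atan2( sin Δλ' cos φ₁ , cos φ₂ sin φ₁ − sin φ₂ cos φ₁ cos Δλ' ) = 222.037°.
Final bearing = (222.037° + 180°) mod 360° = 42.037°.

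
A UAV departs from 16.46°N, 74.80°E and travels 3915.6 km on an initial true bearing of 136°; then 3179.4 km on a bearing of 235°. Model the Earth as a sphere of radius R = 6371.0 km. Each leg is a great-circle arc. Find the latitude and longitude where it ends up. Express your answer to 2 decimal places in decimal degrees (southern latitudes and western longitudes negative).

Apply the spherical direct solution leg by leg, carrying full precision between legs.
Leg 1: from (16.46°, 74.80°), δ = 3915.6/6371 = 0.614597 rad, θ = 136° → φ = -9.57°, λ = 98.77°.
Leg 2: from (-9.57°, 98.77°), δ = 3179.4/6371 = 0.499043 rad, θ = 235° → φ = -24.63°, λ = 73.22°.

latitude -24.63°, longitude 73.22°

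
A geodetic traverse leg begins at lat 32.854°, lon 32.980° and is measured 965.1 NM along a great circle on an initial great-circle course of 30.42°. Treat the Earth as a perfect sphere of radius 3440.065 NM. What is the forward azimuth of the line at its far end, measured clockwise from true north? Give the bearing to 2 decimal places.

final bearing 37.93°

The arc subtends δ = 965.1/3440.065 = 0.280547 rad at the centre.
With φ₁ = 32.854° = 0.573410 rad and θ = 30.42° = 0.530929 rad:
Applying the spherical law of cosines for sides, sin φ₂ = sin φ₁ cos δ + cos φ₁ sin δ cos θ = 0.721867, so φ₂ = 46.209°.
Then Δλ = atan2(0.117771, 0.569291) = 0.203996 rad, from sin θ sin δ cos φ₁ over cos δ − sin φ₁ sin φ₂.
Hence λ₂ = 32.980° + 11.688° = 44.668°.
The forward bearing on arrival equals the back-azimuth from the destination plus 180°.
Back-azimuth from P₂ (46.21°, 44.67°) to P₁ (32.85°, 32.98°), with Δλ' = λ₁ − λ₂ = -11.69°: atan2( sin Δλ' cos φ₁ , cos φ₂ sin φ₁ − sin φ₂ cos φ₁ cos Δλ' ) = 217.93°.
Final bearing = (217.93° + 180°) mod 360° = 37.93°.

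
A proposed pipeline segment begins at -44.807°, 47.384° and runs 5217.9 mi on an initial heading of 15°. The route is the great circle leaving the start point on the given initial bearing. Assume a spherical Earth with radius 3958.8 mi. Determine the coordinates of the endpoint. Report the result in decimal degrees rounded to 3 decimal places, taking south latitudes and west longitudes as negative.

Angular distance δ = d/R = 5217.9 / 3958.8 = 1.318051 rad.
With φ₁ = -44.807° = -0.782030 rad and θ = 15° = 0.261799 rad:
Applying the spherical law of cosines for sides, sin φ₂ = sin φ₁ cos δ + cos φ₁ sin δ cos θ = 0.487312, so φ₂ = 29.164°.
For the longitude increment, Δλ = atan2( sin θ sin δ cos φ₁, cos δ − sin φ₁ sin φ₂ ) = atan2(0.177794, 0.593482) = 16.677°.
λ₂ = 47.384° + 16.677° = 64.061°.

latitude 29.164°, longitude 64.061°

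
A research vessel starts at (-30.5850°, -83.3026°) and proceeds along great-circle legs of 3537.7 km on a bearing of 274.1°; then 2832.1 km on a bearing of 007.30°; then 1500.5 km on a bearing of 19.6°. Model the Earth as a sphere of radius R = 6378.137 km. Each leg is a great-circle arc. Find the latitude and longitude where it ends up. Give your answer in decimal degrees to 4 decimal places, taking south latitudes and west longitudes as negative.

Apply the spherical direct solution leg by leg, carrying full precision between legs.
Leg 1: from (-30.5850°, -83.3026°), δ = 3537.7/6378.137 = 0.554660 rad, θ = 274.1° → φ = -23.5856°, λ = -118.2755°.
Leg 2: from (-23.5856°, -118.2755°), δ = 2832.1/6378.137 = 0.444032 rad, θ = 7.3° → φ = 1.6727°, λ = -115.1451°.
Leg 3: from (1.6727°, -115.1451°), δ = 1500.5/6378.137 = 0.235257 rad, θ = 19.6° → φ = 14.3520°, λ = -110.5157°.

latitude 14.3520°, longitude -110.5157°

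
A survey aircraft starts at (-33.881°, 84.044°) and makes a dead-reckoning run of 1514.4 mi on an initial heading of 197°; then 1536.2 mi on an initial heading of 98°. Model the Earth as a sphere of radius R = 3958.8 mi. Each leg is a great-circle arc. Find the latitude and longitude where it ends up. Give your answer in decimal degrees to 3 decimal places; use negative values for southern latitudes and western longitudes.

latitude -51.598°, longitude 110.327°

Apply the spherical direct solution leg by leg, carrying full precision between legs.
Leg 1: from (-33.881°, 84.044°), δ = 1514.4/3958.8 = 0.382540 rad, θ = 197° → φ = -54.442°, λ = 73.227°.
Leg 2: from (-54.442°, 73.227°), δ = 1536.2/3958.8 = 0.388047 rad, θ = 98° → φ = -51.598°, λ = 110.327°.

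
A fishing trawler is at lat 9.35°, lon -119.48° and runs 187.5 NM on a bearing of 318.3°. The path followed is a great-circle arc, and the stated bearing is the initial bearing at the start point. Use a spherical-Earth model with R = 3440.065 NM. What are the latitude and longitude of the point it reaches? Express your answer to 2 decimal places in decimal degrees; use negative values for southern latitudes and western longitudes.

Central angle δ = d/R = 0.054505 rad.
Start latitude φ₁ = 0.163188 rad; initial bearing θ = 5.555383 rad.
sin φ₂ = sin φ₁ cos δ + cos φ₁ sin δ cos θ = (0.162465)(0.998515) + (0.986714)(0.054478)(0.746638) = 0.202358
φ₂ = asin(0.202358) = 0.203766 rad = 11.67°.
Δλ = atan2( sin θ sin δ cos φ₁ , cos δ − sin φ₁ sin φ₂ ) = atan2(-0.035759, 0.965639) = -0.037014 rad = -2.12°.
λ₂ = -119.48° + -2.12° = -121.60°.

latitude 11.67°, longitude -121.60°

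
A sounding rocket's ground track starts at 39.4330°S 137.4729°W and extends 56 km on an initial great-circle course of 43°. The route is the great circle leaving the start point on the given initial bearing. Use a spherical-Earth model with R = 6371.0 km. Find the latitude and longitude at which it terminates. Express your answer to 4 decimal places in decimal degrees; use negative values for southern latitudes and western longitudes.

Central angle δ = d/R = 0.008790 rad.
Start latitude φ₁ = -0.688236 rad; initial bearing θ = 0.750492 rad.
Destination latitude: φ₂ = arcsin( sin φ₁ cos δ + cos φ₁ sin δ cos θ ) = arcsin(-0.630186) = -39.0638°.
Δλ = atan2( sin θ sin δ cos φ₁ , cos δ − sin φ₁ sin φ₂ ) = atan2(0.004630, 0.599683) = 0.007721 rad = 0.4424°.
λ₂ = λ₁ + Δλ = -137.0305°.

latitude -39.0638°, longitude -137.0305°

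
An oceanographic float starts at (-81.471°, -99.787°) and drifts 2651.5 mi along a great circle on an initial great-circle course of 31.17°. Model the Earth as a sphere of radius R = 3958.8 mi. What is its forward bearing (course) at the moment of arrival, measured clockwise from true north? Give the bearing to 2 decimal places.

final bearing 6.14°

The arc subtends δ = 2651.5/3958.8 = 0.669774 rad at the centre.
With φ₁ = -81.471° = -1.421937 rad and θ = 31.17° = 0.544019 rad:
Destination latitude: φ₂ = arcsin( sin φ₁ cos δ + cos φ₁ sin δ cos θ ) = arcsin(-0.696512) = -44.148°.
Δλ = atan2( sin θ sin δ cos φ₁ , cos δ − sin φ₁ sin φ₂ ) = atan2(0.047655, 0.095153) = 0.464305 rad = 26.603°.
Hence λ₂ = -99.787° + 26.603° = -73.184°.
The forward bearing on arrival equals the back-azimuth from the destination plus 180°.
Back-azimuth from P₂ (-44.15°, -73.18°) to P₁ (-81.47°, -99.79°), with Δλ' = λ₁ − λ₂ = -26.60°: atan2( sin Δλ' cos φ₁ , cos φ₂ sin φ₁ − sin φ₂ cos φ₁ cos Δλ' ) = 186.14°.
Final bearing = (186.14° + 180°) mod 360° = 6.14°.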